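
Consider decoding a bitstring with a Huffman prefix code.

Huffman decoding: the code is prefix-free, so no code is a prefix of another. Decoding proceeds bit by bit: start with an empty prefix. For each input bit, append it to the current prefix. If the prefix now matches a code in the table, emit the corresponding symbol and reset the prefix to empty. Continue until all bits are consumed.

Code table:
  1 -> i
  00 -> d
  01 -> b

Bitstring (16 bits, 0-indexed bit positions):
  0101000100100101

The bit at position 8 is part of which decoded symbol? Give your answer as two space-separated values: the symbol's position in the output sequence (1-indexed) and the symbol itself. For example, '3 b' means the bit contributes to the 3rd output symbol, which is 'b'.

Answer: 5 d

Derivation:
Bit 0: prefix='0' (no match yet)
Bit 1: prefix='01' -> emit 'b', reset
Bit 2: prefix='0' (no match yet)
Bit 3: prefix='01' -> emit 'b', reset
Bit 4: prefix='0' (no match yet)
Bit 5: prefix='00' -> emit 'd', reset
Bit 6: prefix='0' (no match yet)
Bit 7: prefix='01' -> emit 'b', reset
Bit 8: prefix='0' (no match yet)
Bit 9: prefix='00' -> emit 'd', reset
Bit 10: prefix='1' -> emit 'i', reset
Bit 11: prefix='0' (no match yet)
Bit 12: prefix='00' -> emit 'd', reset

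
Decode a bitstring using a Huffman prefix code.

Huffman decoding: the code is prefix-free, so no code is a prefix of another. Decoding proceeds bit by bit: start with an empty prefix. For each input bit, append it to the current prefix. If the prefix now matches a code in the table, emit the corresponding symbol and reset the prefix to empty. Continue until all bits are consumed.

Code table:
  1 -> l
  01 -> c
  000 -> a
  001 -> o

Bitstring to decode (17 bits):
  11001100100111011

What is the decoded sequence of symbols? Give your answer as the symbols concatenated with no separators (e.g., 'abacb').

Answer: lloloollcl

Derivation:
Bit 0: prefix='1' -> emit 'l', reset
Bit 1: prefix='1' -> emit 'l', reset
Bit 2: prefix='0' (no match yet)
Bit 3: prefix='00' (no match yet)
Bit 4: prefix='001' -> emit 'o', reset
Bit 5: prefix='1' -> emit 'l', reset
Bit 6: prefix='0' (no match yet)
Bit 7: prefix='00' (no match yet)
Bit 8: prefix='001' -> emit 'o', reset
Bit 9: prefix='0' (no match yet)
Bit 10: prefix='00' (no match yet)
Bit 11: prefix='001' -> emit 'o', reset
Bit 12: prefix='1' -> emit 'l', reset
Bit 13: prefix='1' -> emit 'l', reset
Bit 14: prefix='0' (no match yet)
Bit 15: prefix='01' -> emit 'c', reset
Bit 16: prefix='1' -> emit 'l', reset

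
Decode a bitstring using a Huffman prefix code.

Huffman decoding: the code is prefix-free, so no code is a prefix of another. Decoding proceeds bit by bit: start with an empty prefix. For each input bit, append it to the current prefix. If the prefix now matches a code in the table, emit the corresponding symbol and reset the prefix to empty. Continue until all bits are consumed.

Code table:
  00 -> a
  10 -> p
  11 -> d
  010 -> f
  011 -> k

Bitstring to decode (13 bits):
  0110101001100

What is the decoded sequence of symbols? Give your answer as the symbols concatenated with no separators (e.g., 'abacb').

Bit 0: prefix='0' (no match yet)
Bit 1: prefix='01' (no match yet)
Bit 2: prefix='011' -> emit 'k', reset
Bit 3: prefix='0' (no match yet)
Bit 4: prefix='01' (no match yet)
Bit 5: prefix='010' -> emit 'f', reset
Bit 6: prefix='1' (no match yet)
Bit 7: prefix='10' -> emit 'p', reset
Bit 8: prefix='0' (no match yet)
Bit 9: prefix='01' (no match yet)
Bit 10: prefix='011' -> emit 'k', reset
Bit 11: prefix='0' (no match yet)
Bit 12: prefix='00' -> emit 'a', reset

Answer: kfpka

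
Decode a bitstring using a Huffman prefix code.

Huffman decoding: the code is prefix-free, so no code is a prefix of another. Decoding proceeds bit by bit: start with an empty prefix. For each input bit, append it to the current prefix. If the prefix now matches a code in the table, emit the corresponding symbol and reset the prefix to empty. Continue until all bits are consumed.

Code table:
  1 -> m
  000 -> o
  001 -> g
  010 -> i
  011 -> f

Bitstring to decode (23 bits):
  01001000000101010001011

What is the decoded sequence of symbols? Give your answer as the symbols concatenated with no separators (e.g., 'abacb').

Answer: iiogimomf

Derivation:
Bit 0: prefix='0' (no match yet)
Bit 1: prefix='01' (no match yet)
Bit 2: prefix='010' -> emit 'i', reset
Bit 3: prefix='0' (no match yet)
Bit 4: prefix='01' (no match yet)
Bit 5: prefix='010' -> emit 'i', reset
Bit 6: prefix='0' (no match yet)
Bit 7: prefix='00' (no match yet)
Bit 8: prefix='000' -> emit 'o', reset
Bit 9: prefix='0' (no match yet)
Bit 10: prefix='00' (no match yet)
Bit 11: prefix='001' -> emit 'g', reset
Bit 12: prefix='0' (no match yet)
Bit 13: prefix='01' (no match yet)
Bit 14: prefix='010' -> emit 'i', reset
Bit 15: prefix='1' -> emit 'm', reset
Bit 16: prefix='0' (no match yet)
Bit 17: prefix='00' (no match yet)
Bit 18: prefix='000' -> emit 'o', reset
Bit 19: prefix='1' -> emit 'm', reset
Bit 20: prefix='0' (no match yet)
Bit 21: prefix='01' (no match yet)
Bit 22: prefix='011' -> emit 'f', reset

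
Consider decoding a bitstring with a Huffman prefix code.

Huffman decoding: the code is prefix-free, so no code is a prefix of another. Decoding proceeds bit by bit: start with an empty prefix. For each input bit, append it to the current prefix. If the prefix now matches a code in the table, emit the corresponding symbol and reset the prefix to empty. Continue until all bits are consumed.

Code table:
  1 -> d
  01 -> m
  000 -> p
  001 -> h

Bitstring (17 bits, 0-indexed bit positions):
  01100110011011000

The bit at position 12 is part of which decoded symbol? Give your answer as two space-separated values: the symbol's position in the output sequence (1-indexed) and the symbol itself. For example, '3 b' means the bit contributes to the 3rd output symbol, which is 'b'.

Answer: 7 m

Derivation:
Bit 0: prefix='0' (no match yet)
Bit 1: prefix='01' -> emit 'm', reset
Bit 2: prefix='1' -> emit 'd', reset
Bit 3: prefix='0' (no match yet)
Bit 4: prefix='00' (no match yet)
Bit 5: prefix='001' -> emit 'h', reset
Bit 6: prefix='1' -> emit 'd', reset
Bit 7: prefix='0' (no match yet)
Bit 8: prefix='00' (no match yet)
Bit 9: prefix='001' -> emit 'h', reset
Bit 10: prefix='1' -> emit 'd', reset
Bit 11: prefix='0' (no match yet)
Bit 12: prefix='01' -> emit 'm', reset
Bit 13: prefix='1' -> emit 'd', reset
Bit 14: prefix='0' (no match yet)
Bit 15: prefix='00' (no match yet)
Bit 16: prefix='000' -> emit 'p', reset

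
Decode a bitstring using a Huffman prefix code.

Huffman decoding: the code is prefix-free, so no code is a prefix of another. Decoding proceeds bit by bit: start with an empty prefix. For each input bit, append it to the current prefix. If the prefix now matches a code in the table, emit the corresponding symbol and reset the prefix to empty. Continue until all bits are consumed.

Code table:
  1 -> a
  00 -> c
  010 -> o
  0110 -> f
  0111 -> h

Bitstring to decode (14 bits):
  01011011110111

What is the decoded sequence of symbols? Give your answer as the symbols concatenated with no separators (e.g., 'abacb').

Answer: oaahah

Derivation:
Bit 0: prefix='0' (no match yet)
Bit 1: prefix='01' (no match yet)
Bit 2: prefix='010' -> emit 'o', reset
Bit 3: prefix='1' -> emit 'a', reset
Bit 4: prefix='1' -> emit 'a', reset
Bit 5: prefix='0' (no match yet)
Bit 6: prefix='01' (no match yet)
Bit 7: prefix='011' (no match yet)
Bit 8: prefix='0111' -> emit 'h', reset
Bit 9: prefix='1' -> emit 'a', reset
Bit 10: prefix='0' (no match yet)
Bit 11: prefix='01' (no match yet)
Bit 12: prefix='011' (no match yet)
Bit 13: prefix='0111' -> emit 'h', reset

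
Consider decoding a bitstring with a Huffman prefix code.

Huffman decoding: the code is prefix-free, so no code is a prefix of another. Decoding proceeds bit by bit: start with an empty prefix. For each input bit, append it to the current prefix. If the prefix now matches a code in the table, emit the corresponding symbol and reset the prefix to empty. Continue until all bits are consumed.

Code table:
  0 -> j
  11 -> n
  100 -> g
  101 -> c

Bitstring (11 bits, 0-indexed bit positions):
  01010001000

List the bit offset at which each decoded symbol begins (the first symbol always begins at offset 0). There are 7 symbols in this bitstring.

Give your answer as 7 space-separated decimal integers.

Bit 0: prefix='0' -> emit 'j', reset
Bit 1: prefix='1' (no match yet)
Bit 2: prefix='10' (no match yet)
Bit 3: prefix='101' -> emit 'c', reset
Bit 4: prefix='0' -> emit 'j', reset
Bit 5: prefix='0' -> emit 'j', reset
Bit 6: prefix='0' -> emit 'j', reset
Bit 7: prefix='1' (no match yet)
Bit 8: prefix='10' (no match yet)
Bit 9: prefix='100' -> emit 'g', reset
Bit 10: prefix='0' -> emit 'j', reset

Answer: 0 1 4 5 6 7 10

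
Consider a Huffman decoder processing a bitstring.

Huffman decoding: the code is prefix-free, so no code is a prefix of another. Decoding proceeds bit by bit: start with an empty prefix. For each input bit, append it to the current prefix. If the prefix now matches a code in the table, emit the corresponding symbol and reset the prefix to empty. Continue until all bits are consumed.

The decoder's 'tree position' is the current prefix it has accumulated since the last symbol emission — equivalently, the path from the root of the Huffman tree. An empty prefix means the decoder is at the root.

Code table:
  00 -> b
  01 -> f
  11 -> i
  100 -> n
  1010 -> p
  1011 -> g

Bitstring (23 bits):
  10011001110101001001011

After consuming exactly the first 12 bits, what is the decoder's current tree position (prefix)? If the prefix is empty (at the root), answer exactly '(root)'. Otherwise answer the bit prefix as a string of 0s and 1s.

Answer: 101

Derivation:
Bit 0: prefix='1' (no match yet)
Bit 1: prefix='10' (no match yet)
Bit 2: prefix='100' -> emit 'n', reset
Bit 3: prefix='1' (no match yet)
Bit 4: prefix='11' -> emit 'i', reset
Bit 5: prefix='0' (no match yet)
Bit 6: prefix='00' -> emit 'b', reset
Bit 7: prefix='1' (no match yet)
Bit 8: prefix='11' -> emit 'i', reset
Bit 9: prefix='1' (no match yet)
Bit 10: prefix='10' (no match yet)
Bit 11: prefix='101' (no match yet)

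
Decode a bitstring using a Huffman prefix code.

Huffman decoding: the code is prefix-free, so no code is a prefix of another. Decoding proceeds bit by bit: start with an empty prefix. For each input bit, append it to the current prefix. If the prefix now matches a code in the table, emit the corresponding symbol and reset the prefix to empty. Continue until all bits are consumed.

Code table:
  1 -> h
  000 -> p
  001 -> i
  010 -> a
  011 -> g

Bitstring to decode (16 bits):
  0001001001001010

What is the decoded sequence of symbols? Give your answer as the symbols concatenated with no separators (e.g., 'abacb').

Answer: phiiia

Derivation:
Bit 0: prefix='0' (no match yet)
Bit 1: prefix='00' (no match yet)
Bit 2: prefix='000' -> emit 'p', reset
Bit 3: prefix='1' -> emit 'h', reset
Bit 4: prefix='0' (no match yet)
Bit 5: prefix='00' (no match yet)
Bit 6: prefix='001' -> emit 'i', reset
Bit 7: prefix='0' (no match yet)
Bit 8: prefix='00' (no match yet)
Bit 9: prefix='001' -> emit 'i', reset
Bit 10: prefix='0' (no match yet)
Bit 11: prefix='00' (no match yet)
Bit 12: prefix='001' -> emit 'i', reset
Bit 13: prefix='0' (no match yet)
Bit 14: prefix='01' (no match yet)
Bit 15: prefix='010' -> emit 'a', reset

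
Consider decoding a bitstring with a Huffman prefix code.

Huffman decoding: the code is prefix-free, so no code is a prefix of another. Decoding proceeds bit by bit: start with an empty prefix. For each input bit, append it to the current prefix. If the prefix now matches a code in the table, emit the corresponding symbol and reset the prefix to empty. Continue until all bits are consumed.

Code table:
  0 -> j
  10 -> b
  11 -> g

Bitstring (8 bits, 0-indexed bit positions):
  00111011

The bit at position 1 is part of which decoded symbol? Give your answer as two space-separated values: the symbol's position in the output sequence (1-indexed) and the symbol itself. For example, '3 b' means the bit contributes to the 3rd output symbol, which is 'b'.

Bit 0: prefix='0' -> emit 'j', reset
Bit 1: prefix='0' -> emit 'j', reset
Bit 2: prefix='1' (no match yet)
Bit 3: prefix='11' -> emit 'g', reset
Bit 4: prefix='1' (no match yet)
Bit 5: prefix='10' -> emit 'b', reset

Answer: 2 j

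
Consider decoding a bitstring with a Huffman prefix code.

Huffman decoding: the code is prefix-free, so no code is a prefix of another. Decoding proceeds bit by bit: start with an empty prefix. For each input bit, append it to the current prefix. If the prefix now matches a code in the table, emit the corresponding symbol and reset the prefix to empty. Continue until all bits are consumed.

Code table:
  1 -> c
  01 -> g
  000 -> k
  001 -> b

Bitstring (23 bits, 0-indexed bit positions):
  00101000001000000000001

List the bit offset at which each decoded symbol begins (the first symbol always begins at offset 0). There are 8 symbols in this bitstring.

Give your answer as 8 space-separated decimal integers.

Bit 0: prefix='0' (no match yet)
Bit 1: prefix='00' (no match yet)
Bit 2: prefix='001' -> emit 'b', reset
Bit 3: prefix='0' (no match yet)
Bit 4: prefix='01' -> emit 'g', reset
Bit 5: prefix='0' (no match yet)
Bit 6: prefix='00' (no match yet)
Bit 7: prefix='000' -> emit 'k', reset
Bit 8: prefix='0' (no match yet)
Bit 9: prefix='00' (no match yet)
Bit 10: prefix='001' -> emit 'b', reset
Bit 11: prefix='0' (no match yet)
Bit 12: prefix='00' (no match yet)
Bit 13: prefix='000' -> emit 'k', reset
Bit 14: prefix='0' (no match yet)
Bit 15: prefix='00' (no match yet)
Bit 16: prefix='000' -> emit 'k', reset
Bit 17: prefix='0' (no match yet)
Bit 18: prefix='00' (no match yet)
Bit 19: prefix='000' -> emit 'k', reset
Bit 20: prefix='0' (no match yet)
Bit 21: prefix='00' (no match yet)
Bit 22: prefix='001' -> emit 'b', reset

Answer: 0 3 5 8 11 14 17 20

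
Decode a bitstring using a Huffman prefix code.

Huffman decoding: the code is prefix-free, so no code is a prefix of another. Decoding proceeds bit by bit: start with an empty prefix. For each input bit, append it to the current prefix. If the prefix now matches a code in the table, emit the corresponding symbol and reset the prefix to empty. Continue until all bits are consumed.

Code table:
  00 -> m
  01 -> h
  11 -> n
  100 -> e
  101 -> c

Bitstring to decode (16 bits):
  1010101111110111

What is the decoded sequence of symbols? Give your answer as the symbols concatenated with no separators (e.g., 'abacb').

Bit 0: prefix='1' (no match yet)
Bit 1: prefix='10' (no match yet)
Bit 2: prefix='101' -> emit 'c', reset
Bit 3: prefix='0' (no match yet)
Bit 4: prefix='01' -> emit 'h', reset
Bit 5: prefix='0' (no match yet)
Bit 6: prefix='01' -> emit 'h', reset
Bit 7: prefix='1' (no match yet)
Bit 8: prefix='11' -> emit 'n', reset
Bit 9: prefix='1' (no match yet)
Bit 10: prefix='11' -> emit 'n', reset
Bit 11: prefix='1' (no match yet)
Bit 12: prefix='10' (no match yet)
Bit 13: prefix='101' -> emit 'c', reset
Bit 14: prefix='1' (no match yet)
Bit 15: prefix='11' -> emit 'n', reset

Answer: chhnncn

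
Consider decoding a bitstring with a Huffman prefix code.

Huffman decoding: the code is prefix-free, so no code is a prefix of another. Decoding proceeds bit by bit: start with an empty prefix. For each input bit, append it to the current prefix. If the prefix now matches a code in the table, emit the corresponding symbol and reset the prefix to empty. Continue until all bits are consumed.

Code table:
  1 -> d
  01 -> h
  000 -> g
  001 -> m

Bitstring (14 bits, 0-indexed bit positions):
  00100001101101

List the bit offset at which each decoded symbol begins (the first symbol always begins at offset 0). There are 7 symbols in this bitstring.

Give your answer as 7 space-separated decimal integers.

Answer: 0 3 6 8 9 11 12

Derivation:
Bit 0: prefix='0' (no match yet)
Bit 1: prefix='00' (no match yet)
Bit 2: prefix='001' -> emit 'm', reset
Bit 3: prefix='0' (no match yet)
Bit 4: prefix='00' (no match yet)
Bit 5: prefix='000' -> emit 'g', reset
Bit 6: prefix='0' (no match yet)
Bit 7: prefix='01' -> emit 'h', reset
Bit 8: prefix='1' -> emit 'd', reset
Bit 9: prefix='0' (no match yet)
Bit 10: prefix='01' -> emit 'h', reset
Bit 11: prefix='1' -> emit 'd', reset
Bit 12: prefix='0' (no match yet)
Bit 13: prefix='01' -> emit 'h', reset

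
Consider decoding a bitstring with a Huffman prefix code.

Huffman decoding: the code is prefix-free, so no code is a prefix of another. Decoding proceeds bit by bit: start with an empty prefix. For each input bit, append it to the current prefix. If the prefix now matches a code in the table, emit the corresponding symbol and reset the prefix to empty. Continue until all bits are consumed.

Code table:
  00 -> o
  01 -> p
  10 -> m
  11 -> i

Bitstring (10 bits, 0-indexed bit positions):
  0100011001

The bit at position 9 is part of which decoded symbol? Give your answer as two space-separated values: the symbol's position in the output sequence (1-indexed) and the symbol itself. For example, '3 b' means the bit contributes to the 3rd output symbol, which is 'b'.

Bit 0: prefix='0' (no match yet)
Bit 1: prefix='01' -> emit 'p', reset
Bit 2: prefix='0' (no match yet)
Bit 3: prefix='00' -> emit 'o', reset
Bit 4: prefix='0' (no match yet)
Bit 5: prefix='01' -> emit 'p', reset
Bit 6: prefix='1' (no match yet)
Bit 7: prefix='10' -> emit 'm', reset
Bit 8: prefix='0' (no match yet)
Bit 9: prefix='01' -> emit 'p', reset

Answer: 5 p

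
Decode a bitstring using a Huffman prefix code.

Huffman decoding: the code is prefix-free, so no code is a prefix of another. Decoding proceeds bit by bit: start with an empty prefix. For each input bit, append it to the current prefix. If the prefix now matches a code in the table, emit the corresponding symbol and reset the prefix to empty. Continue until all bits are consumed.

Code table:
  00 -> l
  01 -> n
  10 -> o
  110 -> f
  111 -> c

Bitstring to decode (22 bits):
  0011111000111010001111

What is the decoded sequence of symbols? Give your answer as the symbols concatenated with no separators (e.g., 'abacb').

Answer: lcflcnlnc

Derivation:
Bit 0: prefix='0' (no match yet)
Bit 1: prefix='00' -> emit 'l', reset
Bit 2: prefix='1' (no match yet)
Bit 3: prefix='11' (no match yet)
Bit 4: prefix='111' -> emit 'c', reset
Bit 5: prefix='1' (no match yet)
Bit 6: prefix='11' (no match yet)
Bit 7: prefix='110' -> emit 'f', reset
Bit 8: prefix='0' (no match yet)
Bit 9: prefix='00' -> emit 'l', reset
Bit 10: prefix='1' (no match yet)
Bit 11: prefix='11' (no match yet)
Bit 12: prefix='111' -> emit 'c', reset
Bit 13: prefix='0' (no match yet)
Bit 14: prefix='01' -> emit 'n', reset
Bit 15: prefix='0' (no match yet)
Bit 16: prefix='00' -> emit 'l', reset
Bit 17: prefix='0' (no match yet)
Bit 18: prefix='01' -> emit 'n', reset
Bit 19: prefix='1' (no match yet)
Bit 20: prefix='11' (no match yet)
Bit 21: prefix='111' -> emit 'c', reset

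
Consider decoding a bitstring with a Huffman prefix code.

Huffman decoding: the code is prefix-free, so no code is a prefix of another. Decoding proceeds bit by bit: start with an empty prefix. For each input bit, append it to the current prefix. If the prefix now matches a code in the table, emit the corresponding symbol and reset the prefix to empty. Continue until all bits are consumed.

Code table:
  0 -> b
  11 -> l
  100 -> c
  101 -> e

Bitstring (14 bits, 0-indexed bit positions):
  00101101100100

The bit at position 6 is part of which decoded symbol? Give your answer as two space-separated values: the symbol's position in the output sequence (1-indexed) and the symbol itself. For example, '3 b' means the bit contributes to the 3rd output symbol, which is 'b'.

Bit 0: prefix='0' -> emit 'b', reset
Bit 1: prefix='0' -> emit 'b', reset
Bit 2: prefix='1' (no match yet)
Bit 3: prefix='10' (no match yet)
Bit 4: prefix='101' -> emit 'e', reset
Bit 5: prefix='1' (no match yet)
Bit 6: prefix='10' (no match yet)
Bit 7: prefix='101' -> emit 'e', reset
Bit 8: prefix='1' (no match yet)
Bit 9: prefix='10' (no match yet)
Bit 10: prefix='100' -> emit 'c', reset

Answer: 4 e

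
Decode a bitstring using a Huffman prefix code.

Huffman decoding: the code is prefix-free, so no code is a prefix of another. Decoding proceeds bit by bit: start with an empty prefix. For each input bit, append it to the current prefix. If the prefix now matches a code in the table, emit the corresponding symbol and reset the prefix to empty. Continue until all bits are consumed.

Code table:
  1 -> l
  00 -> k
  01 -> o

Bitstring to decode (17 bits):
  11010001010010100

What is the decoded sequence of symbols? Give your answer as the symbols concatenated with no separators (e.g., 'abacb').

Answer: llokooklok

Derivation:
Bit 0: prefix='1' -> emit 'l', reset
Bit 1: prefix='1' -> emit 'l', reset
Bit 2: prefix='0' (no match yet)
Bit 3: prefix='01' -> emit 'o', reset
Bit 4: prefix='0' (no match yet)
Bit 5: prefix='00' -> emit 'k', reset
Bit 6: prefix='0' (no match yet)
Bit 7: prefix='01' -> emit 'o', reset
Bit 8: prefix='0' (no match yet)
Bit 9: prefix='01' -> emit 'o', reset
Bit 10: prefix='0' (no match yet)
Bit 11: prefix='00' -> emit 'k', reset
Bit 12: prefix='1' -> emit 'l', reset
Bit 13: prefix='0' (no match yet)
Bit 14: prefix='01' -> emit 'o', reset
Bit 15: prefix='0' (no match yet)
Bit 16: prefix='00' -> emit 'k', reset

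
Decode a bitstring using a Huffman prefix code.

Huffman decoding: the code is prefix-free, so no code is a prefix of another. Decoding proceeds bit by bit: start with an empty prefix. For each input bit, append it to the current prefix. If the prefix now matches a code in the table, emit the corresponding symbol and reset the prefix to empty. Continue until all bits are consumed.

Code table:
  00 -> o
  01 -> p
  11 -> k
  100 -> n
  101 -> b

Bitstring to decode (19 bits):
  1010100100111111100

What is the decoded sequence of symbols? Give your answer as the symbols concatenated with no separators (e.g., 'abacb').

Answer: bponkkkn

Derivation:
Bit 0: prefix='1' (no match yet)
Bit 1: prefix='10' (no match yet)
Bit 2: prefix='101' -> emit 'b', reset
Bit 3: prefix='0' (no match yet)
Bit 4: prefix='01' -> emit 'p', reset
Bit 5: prefix='0' (no match yet)
Bit 6: prefix='00' -> emit 'o', reset
Bit 7: prefix='1' (no match yet)
Bit 8: prefix='10' (no match yet)
Bit 9: prefix='100' -> emit 'n', reset
Bit 10: prefix='1' (no match yet)
Bit 11: prefix='11' -> emit 'k', reset
Bit 12: prefix='1' (no match yet)
Bit 13: prefix='11' -> emit 'k', reset
Bit 14: prefix='1' (no match yet)
Bit 15: prefix='11' -> emit 'k', reset
Bit 16: prefix='1' (no match yet)
Bit 17: prefix='10' (no match yet)
Bit 18: prefix='100' -> emit 'n', reset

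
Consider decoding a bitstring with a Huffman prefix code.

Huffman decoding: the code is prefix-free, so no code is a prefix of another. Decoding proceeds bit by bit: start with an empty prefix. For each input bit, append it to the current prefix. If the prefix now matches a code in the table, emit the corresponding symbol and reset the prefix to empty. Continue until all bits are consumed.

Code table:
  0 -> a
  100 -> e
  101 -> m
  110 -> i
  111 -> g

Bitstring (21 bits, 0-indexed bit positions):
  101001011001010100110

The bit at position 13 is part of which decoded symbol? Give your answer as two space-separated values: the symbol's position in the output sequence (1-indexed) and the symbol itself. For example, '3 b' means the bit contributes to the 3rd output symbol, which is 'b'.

Bit 0: prefix='1' (no match yet)
Bit 1: prefix='10' (no match yet)
Bit 2: prefix='101' -> emit 'm', reset
Bit 3: prefix='0' -> emit 'a', reset
Bit 4: prefix='0' -> emit 'a', reset
Bit 5: prefix='1' (no match yet)
Bit 6: prefix='10' (no match yet)
Bit 7: prefix='101' -> emit 'm', reset
Bit 8: prefix='1' (no match yet)
Bit 9: prefix='10' (no match yet)
Bit 10: prefix='100' -> emit 'e', reset
Bit 11: prefix='1' (no match yet)
Bit 12: prefix='10' (no match yet)
Bit 13: prefix='101' -> emit 'm', reset
Bit 14: prefix='0' -> emit 'a', reset
Bit 15: prefix='1' (no match yet)
Bit 16: prefix='10' (no match yet)
Bit 17: prefix='100' -> emit 'e', reset

Answer: 6 m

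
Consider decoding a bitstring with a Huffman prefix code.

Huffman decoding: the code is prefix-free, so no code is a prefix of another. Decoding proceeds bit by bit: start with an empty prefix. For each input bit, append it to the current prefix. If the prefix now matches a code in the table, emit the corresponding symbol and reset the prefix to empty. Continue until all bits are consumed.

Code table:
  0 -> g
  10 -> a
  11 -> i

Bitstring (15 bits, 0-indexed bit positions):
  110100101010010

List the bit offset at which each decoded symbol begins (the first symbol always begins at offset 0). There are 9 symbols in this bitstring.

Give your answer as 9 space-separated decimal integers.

Answer: 0 2 3 5 6 8 10 12 13

Derivation:
Bit 0: prefix='1' (no match yet)
Bit 1: prefix='11' -> emit 'i', reset
Bit 2: prefix='0' -> emit 'g', reset
Bit 3: prefix='1' (no match yet)
Bit 4: prefix='10' -> emit 'a', reset
Bit 5: prefix='0' -> emit 'g', reset
Bit 6: prefix='1' (no match yet)
Bit 7: prefix='10' -> emit 'a', reset
Bit 8: prefix='1' (no match yet)
Bit 9: prefix='10' -> emit 'a', reset
Bit 10: prefix='1' (no match yet)
Bit 11: prefix='10' -> emit 'a', reset
Bit 12: prefix='0' -> emit 'g', reset
Bit 13: prefix='1' (no match yet)
Bit 14: prefix='10' -> emit 'a', reset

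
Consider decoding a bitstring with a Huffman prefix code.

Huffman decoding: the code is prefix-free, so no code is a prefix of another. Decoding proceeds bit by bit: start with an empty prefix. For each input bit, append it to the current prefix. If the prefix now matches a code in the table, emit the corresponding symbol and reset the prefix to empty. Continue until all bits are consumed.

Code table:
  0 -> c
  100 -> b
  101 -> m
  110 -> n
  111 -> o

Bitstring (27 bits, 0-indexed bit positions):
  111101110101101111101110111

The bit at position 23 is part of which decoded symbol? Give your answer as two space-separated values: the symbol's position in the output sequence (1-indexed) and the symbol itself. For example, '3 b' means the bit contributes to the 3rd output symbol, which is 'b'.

Answer: 8 n

Derivation:
Bit 0: prefix='1' (no match yet)
Bit 1: prefix='11' (no match yet)
Bit 2: prefix='111' -> emit 'o', reset
Bit 3: prefix='1' (no match yet)
Bit 4: prefix='10' (no match yet)
Bit 5: prefix='101' -> emit 'm', reset
Bit 6: prefix='1' (no match yet)
Bit 7: prefix='11' (no match yet)
Bit 8: prefix='110' -> emit 'n', reset
Bit 9: prefix='1' (no match yet)
Bit 10: prefix='10' (no match yet)
Bit 11: prefix='101' -> emit 'm', reset
Bit 12: prefix='1' (no match yet)
Bit 13: prefix='10' (no match yet)
Bit 14: prefix='101' -> emit 'm', reset
Bit 15: prefix='1' (no match yet)
Bit 16: prefix='11' (no match yet)
Bit 17: prefix='111' -> emit 'o', reset
Bit 18: prefix='1' (no match yet)
Bit 19: prefix='10' (no match yet)
Bit 20: prefix='101' -> emit 'm', reset
Bit 21: prefix='1' (no match yet)
Bit 22: prefix='11' (no match yet)
Bit 23: prefix='110' -> emit 'n', reset
Bit 24: prefix='1' (no match yet)
Bit 25: prefix='11' (no match yet)
Bit 26: prefix='111' -> emit 'o', reset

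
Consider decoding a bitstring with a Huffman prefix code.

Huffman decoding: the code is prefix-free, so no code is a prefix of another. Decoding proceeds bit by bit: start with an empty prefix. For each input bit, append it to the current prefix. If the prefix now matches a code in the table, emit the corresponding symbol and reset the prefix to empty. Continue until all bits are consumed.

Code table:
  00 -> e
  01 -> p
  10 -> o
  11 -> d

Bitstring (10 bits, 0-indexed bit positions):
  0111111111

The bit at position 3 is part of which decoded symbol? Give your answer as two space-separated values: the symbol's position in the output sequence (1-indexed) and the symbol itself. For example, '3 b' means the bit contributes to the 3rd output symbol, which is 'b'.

Bit 0: prefix='0' (no match yet)
Bit 1: prefix='01' -> emit 'p', reset
Bit 2: prefix='1' (no match yet)
Bit 3: prefix='11' -> emit 'd', reset
Bit 4: prefix='1' (no match yet)
Bit 5: prefix='11' -> emit 'd', reset
Bit 6: prefix='1' (no match yet)
Bit 7: prefix='11' -> emit 'd', reset

Answer: 2 d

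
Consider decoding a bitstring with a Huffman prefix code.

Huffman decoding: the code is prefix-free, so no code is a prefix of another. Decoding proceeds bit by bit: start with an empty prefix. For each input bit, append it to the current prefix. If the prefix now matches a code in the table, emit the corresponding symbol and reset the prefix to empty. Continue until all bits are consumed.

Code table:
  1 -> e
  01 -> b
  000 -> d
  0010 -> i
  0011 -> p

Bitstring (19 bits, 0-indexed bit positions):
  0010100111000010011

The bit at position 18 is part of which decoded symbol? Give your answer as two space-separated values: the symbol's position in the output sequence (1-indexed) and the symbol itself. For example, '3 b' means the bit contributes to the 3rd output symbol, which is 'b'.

Answer: 7 p

Derivation:
Bit 0: prefix='0' (no match yet)
Bit 1: prefix='00' (no match yet)
Bit 2: prefix='001' (no match yet)
Bit 3: prefix='0010' -> emit 'i', reset
Bit 4: prefix='1' -> emit 'e', reset
Bit 5: prefix='0' (no match yet)
Bit 6: prefix='00' (no match yet)
Bit 7: prefix='001' (no match yet)
Bit 8: prefix='0011' -> emit 'p', reset
Bit 9: prefix='1' -> emit 'e', reset
Bit 10: prefix='0' (no match yet)
Bit 11: prefix='00' (no match yet)
Bit 12: prefix='000' -> emit 'd', reset
Bit 13: prefix='0' (no match yet)
Bit 14: prefix='01' -> emit 'b', reset
Bit 15: prefix='0' (no match yet)
Bit 16: prefix='00' (no match yet)
Bit 17: prefix='001' (no match yet)
Bit 18: prefix='0011' -> emit 'p', reset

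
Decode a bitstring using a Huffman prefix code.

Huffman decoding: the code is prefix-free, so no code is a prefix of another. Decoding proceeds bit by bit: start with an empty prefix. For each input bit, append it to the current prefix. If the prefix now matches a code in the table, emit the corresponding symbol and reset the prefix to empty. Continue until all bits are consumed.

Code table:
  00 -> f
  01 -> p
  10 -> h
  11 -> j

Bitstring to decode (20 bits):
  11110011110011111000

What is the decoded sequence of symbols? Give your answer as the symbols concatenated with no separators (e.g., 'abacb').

Bit 0: prefix='1' (no match yet)
Bit 1: prefix='11' -> emit 'j', reset
Bit 2: prefix='1' (no match yet)
Bit 3: prefix='11' -> emit 'j', reset
Bit 4: prefix='0' (no match yet)
Bit 5: prefix='00' -> emit 'f', reset
Bit 6: prefix='1' (no match yet)
Bit 7: prefix='11' -> emit 'j', reset
Bit 8: prefix='1' (no match yet)
Bit 9: prefix='11' -> emit 'j', reset
Bit 10: prefix='0' (no match yet)
Bit 11: prefix='00' -> emit 'f', reset
Bit 12: prefix='1' (no match yet)
Bit 13: prefix='11' -> emit 'j', reset
Bit 14: prefix='1' (no match yet)
Bit 15: prefix='11' -> emit 'j', reset
Bit 16: prefix='1' (no match yet)
Bit 17: prefix='10' -> emit 'h', reset
Bit 18: prefix='0' (no match yet)
Bit 19: prefix='00' -> emit 'f', reset

Answer: jjfjjfjjhf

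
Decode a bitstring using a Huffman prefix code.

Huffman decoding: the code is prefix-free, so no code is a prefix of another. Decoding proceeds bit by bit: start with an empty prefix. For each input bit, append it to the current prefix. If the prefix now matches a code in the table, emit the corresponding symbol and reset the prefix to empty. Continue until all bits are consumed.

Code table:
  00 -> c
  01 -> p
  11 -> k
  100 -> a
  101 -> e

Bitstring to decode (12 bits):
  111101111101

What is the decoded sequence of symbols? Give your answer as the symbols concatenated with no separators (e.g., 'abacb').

Bit 0: prefix='1' (no match yet)
Bit 1: prefix='11' -> emit 'k', reset
Bit 2: prefix='1' (no match yet)
Bit 3: prefix='11' -> emit 'k', reset
Bit 4: prefix='0' (no match yet)
Bit 5: prefix='01' -> emit 'p', reset
Bit 6: prefix='1' (no match yet)
Bit 7: prefix='11' -> emit 'k', reset
Bit 8: prefix='1' (no match yet)
Bit 9: prefix='11' -> emit 'k', reset
Bit 10: prefix='0' (no match yet)
Bit 11: prefix='01' -> emit 'p', reset

Answer: kkpkkp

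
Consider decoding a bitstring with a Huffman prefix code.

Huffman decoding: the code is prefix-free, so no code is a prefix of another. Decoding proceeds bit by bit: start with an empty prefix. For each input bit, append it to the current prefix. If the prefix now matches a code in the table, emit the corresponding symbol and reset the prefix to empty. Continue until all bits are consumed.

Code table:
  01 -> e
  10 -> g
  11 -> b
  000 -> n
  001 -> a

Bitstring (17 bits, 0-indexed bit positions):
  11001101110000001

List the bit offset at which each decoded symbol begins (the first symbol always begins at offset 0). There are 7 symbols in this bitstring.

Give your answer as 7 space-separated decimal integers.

Bit 0: prefix='1' (no match yet)
Bit 1: prefix='11' -> emit 'b', reset
Bit 2: prefix='0' (no match yet)
Bit 3: prefix='00' (no match yet)
Bit 4: prefix='001' -> emit 'a', reset
Bit 5: prefix='1' (no match yet)
Bit 6: prefix='10' -> emit 'g', reset
Bit 7: prefix='1' (no match yet)
Bit 8: prefix='11' -> emit 'b', reset
Bit 9: prefix='1' (no match yet)
Bit 10: prefix='10' -> emit 'g', reset
Bit 11: prefix='0' (no match yet)
Bit 12: prefix='00' (no match yet)
Bit 13: prefix='000' -> emit 'n', reset
Bit 14: prefix='0' (no match yet)
Bit 15: prefix='00' (no match yet)
Bit 16: prefix='001' -> emit 'a', reset

Answer: 0 2 5 7 9 11 14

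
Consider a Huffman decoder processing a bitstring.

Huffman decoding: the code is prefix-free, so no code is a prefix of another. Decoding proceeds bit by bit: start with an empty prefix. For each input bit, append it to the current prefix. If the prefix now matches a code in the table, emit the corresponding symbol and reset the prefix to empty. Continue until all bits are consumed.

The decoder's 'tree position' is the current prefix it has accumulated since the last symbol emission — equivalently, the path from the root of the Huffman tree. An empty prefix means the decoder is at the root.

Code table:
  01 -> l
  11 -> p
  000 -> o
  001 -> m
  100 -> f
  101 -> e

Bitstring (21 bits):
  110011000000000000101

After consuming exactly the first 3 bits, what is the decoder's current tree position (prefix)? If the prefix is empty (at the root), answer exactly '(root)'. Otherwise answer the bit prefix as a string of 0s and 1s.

Answer: 0

Derivation:
Bit 0: prefix='1' (no match yet)
Bit 1: prefix='11' -> emit 'p', reset
Bit 2: prefix='0' (no match yet)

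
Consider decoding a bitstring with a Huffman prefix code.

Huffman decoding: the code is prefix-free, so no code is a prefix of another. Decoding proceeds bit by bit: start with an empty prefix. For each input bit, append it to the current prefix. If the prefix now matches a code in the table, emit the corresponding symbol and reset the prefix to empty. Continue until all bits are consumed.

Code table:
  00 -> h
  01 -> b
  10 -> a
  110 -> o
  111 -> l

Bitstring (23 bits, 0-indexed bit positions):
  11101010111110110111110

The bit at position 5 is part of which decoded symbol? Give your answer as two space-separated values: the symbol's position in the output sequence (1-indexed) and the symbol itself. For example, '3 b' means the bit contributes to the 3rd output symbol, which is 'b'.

Bit 0: prefix='1' (no match yet)
Bit 1: prefix='11' (no match yet)
Bit 2: prefix='111' -> emit 'l', reset
Bit 3: prefix='0' (no match yet)
Bit 4: prefix='01' -> emit 'b', reset
Bit 5: prefix='0' (no match yet)
Bit 6: prefix='01' -> emit 'b', reset
Bit 7: prefix='0' (no match yet)
Bit 8: prefix='01' -> emit 'b', reset
Bit 9: prefix='1' (no match yet)

Answer: 3 b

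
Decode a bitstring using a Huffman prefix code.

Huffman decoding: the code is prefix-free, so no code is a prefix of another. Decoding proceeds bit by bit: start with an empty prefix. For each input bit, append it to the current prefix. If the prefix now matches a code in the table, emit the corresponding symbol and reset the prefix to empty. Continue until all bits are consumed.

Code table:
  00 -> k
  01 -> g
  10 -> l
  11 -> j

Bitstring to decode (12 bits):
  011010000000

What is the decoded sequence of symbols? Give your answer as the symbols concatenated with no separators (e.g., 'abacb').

Bit 0: prefix='0' (no match yet)
Bit 1: prefix='01' -> emit 'g', reset
Bit 2: prefix='1' (no match yet)
Bit 3: prefix='10' -> emit 'l', reset
Bit 4: prefix='1' (no match yet)
Bit 5: prefix='10' -> emit 'l', reset
Bit 6: prefix='0' (no match yet)
Bit 7: prefix='00' -> emit 'k', reset
Bit 8: prefix='0' (no match yet)
Bit 9: prefix='00' -> emit 'k', reset
Bit 10: prefix='0' (no match yet)
Bit 11: prefix='00' -> emit 'k', reset

Answer: gllkkk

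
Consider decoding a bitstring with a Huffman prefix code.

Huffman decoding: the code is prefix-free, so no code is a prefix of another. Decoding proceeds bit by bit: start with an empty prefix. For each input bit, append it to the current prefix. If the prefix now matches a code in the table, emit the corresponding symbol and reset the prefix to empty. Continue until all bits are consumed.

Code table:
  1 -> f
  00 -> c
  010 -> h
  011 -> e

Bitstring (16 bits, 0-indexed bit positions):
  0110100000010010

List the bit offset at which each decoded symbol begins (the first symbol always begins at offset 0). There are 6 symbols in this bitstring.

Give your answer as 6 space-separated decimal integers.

Answer: 0 3 6 8 10 13

Derivation:
Bit 0: prefix='0' (no match yet)
Bit 1: prefix='01' (no match yet)
Bit 2: prefix='011' -> emit 'e', reset
Bit 3: prefix='0' (no match yet)
Bit 4: prefix='01' (no match yet)
Bit 5: prefix='010' -> emit 'h', reset
Bit 6: prefix='0' (no match yet)
Bit 7: prefix='00' -> emit 'c', reset
Bit 8: prefix='0' (no match yet)
Bit 9: prefix='00' -> emit 'c', reset
Bit 10: prefix='0' (no match yet)
Bit 11: prefix='01' (no match yet)
Bit 12: prefix='010' -> emit 'h', reset
Bit 13: prefix='0' (no match yet)
Bit 14: prefix='01' (no match yet)
Bit 15: prefix='010' -> emit 'h', reset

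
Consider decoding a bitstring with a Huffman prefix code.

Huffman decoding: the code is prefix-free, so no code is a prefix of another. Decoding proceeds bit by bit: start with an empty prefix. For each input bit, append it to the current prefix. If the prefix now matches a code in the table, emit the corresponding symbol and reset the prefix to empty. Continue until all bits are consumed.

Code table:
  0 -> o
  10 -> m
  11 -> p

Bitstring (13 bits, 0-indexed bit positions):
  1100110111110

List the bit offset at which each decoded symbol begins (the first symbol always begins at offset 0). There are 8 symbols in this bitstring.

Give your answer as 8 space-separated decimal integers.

Bit 0: prefix='1' (no match yet)
Bit 1: prefix='11' -> emit 'p', reset
Bit 2: prefix='0' -> emit 'o', reset
Bit 3: prefix='0' -> emit 'o', reset
Bit 4: prefix='1' (no match yet)
Bit 5: prefix='11' -> emit 'p', reset
Bit 6: prefix='0' -> emit 'o', reset
Bit 7: prefix='1' (no match yet)
Bit 8: prefix='11' -> emit 'p', reset
Bit 9: prefix='1' (no match yet)
Bit 10: prefix='11' -> emit 'p', reset
Bit 11: prefix='1' (no match yet)
Bit 12: prefix='10' -> emit 'm', reset

Answer: 0 2 3 4 6 7 9 11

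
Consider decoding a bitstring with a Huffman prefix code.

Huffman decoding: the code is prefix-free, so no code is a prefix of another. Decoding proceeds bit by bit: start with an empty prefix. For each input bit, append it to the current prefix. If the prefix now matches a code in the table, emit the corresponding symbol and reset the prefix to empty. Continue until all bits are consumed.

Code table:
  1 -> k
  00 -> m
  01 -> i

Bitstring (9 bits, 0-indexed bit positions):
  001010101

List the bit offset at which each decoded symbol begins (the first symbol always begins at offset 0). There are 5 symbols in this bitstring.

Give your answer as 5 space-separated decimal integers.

Answer: 0 2 3 5 7

Derivation:
Bit 0: prefix='0' (no match yet)
Bit 1: prefix='00' -> emit 'm', reset
Bit 2: prefix='1' -> emit 'k', reset
Bit 3: prefix='0' (no match yet)
Bit 4: prefix='01' -> emit 'i', reset
Bit 5: prefix='0' (no match yet)
Bit 6: prefix='01' -> emit 'i', reset
Bit 7: prefix='0' (no match yet)
Bit 8: prefix='01' -> emit 'i', reset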